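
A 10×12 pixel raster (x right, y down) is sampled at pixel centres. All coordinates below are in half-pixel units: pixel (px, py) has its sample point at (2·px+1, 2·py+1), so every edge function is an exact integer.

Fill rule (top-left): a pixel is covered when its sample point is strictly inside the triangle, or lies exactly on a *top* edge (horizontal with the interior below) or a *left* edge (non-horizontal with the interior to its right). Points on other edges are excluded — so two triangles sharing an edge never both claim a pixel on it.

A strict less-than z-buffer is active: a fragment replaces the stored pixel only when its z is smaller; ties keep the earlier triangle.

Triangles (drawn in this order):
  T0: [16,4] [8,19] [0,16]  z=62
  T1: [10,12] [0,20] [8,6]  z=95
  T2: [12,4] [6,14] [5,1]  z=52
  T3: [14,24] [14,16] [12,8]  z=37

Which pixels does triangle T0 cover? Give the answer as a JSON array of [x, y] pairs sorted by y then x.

T0:
  2·area = 144
  edge (16, 4)→(8, 19): d=(-8,15) right/bottom  bias=-1
  edge (8, 19)→(0, 16): d=(-8,-3) top-left  bias=+0
  edge (0, 16)→(16, 4): d=(16,-12) top-left  bias=+0
    (7,2)@(15, 5): e=[7,133,4] → #
    (8,2)@(17, 5): e=[-23,139,28] → ·
    (6,3)@(13, 7): e=[21,111,12] → #
    (7,3)@(15, 7): e=[-9,117,36] → ·
    (5,4)@(11, 9): e=[35,89,20] → #
    (7,4)@(15, 9): e=[-25,101,68] → ·
    (3,5)@(7, 11): e=[79,61,4] → #
    (4,5)@(9, 11): e=[49,67,28] → #
    (6,5)@(13, 11): e=[-11,79,76] → ·
    (2,6)@(5, 13): e=[93,39,12] → #
    (6,6)@(13, 13): e=[-27,63,108] → ·
    (1,7)@(3, 15): e=[107,17,20] → #
  covered (19 px):
    · · · · · · · · · ·
    · · · · · · · · · ·
    · · · · · · · # · ·
    · · · · · · # · · ·
    · · · · · # # · · ·
    · · · # # # · · · ·
    · · # # # # · · · ·
    · # # # # · · · · ·
    · # # # # · · · · ·
    · · · · · · · · · ·
    · · · · · · · · · ·
    · · · · · · · · · ·
T1:
  2·area = 76
  edge (10, 12)→(0, 20): d=(-10,8) right/bottom  bias=-1
  edge (0, 20)→(8, 6): d=(8,-14) top-left  bias=+0
  edge (8, 6)→(10, 12): d=(2,6) right/bottom  bias=-1
    (3,1)@(7, 3): e=[114,-38,0] → ·  [on edge]
    (3,4)@(7, 9): e=[54,10,12] → #
    (4,4)@(9, 9): e=[38,38,0] → ·  [on edge]
    (3,5)@(7, 11): e=[34,26,16] → #
    (4,5)@(9, 11): e=[18,54,4] → #
    (5,5)@(11, 11): e=[2,82,-8] → ·
    (2,6)@(5, 13): e=[30,14,32] → #
    (4,6)@(9, 13): e=[-2,70,8] → ·
    (1,7)@(3, 15): e=[26,2,48] → #
    (3,7)@(7, 15): e=[-6,58,24] → ·
    (5,7)@(11, 15): e=[-38,114,0] → ·  [on edge]
    (1,8)@(3, 17): e=[6,18,52] → #
    (6,10)@(13, 21): e=[-114,190,0] → ·  [on edge]
  covered (9 px):
    · · · · · · · · · ·
    · · · · · · · · · ·
    · · · · · · · · · ·
    · · · · · · · · · ·
    · · · # · · · · · ·
    · · · # # · · · · ·
    · · # # · · · · · ·
    · # # · · · · · · ·
    · # · · · · · · · ·
    # · · · · · · · · ·
    · · · · · · · · · ·
    · · · · · · · · · ·
T2:
  2·area = 88
  edge (12, 4)→(6, 14): d=(-6,10) right/bottom  bias=-1
  edge (6, 14)→(5, 1): d=(-1,-13) top-left  bias=+0
  edge (5, 1)→(12, 4): d=(7,3) right/bottom  bias=-1
    (2,0)@(5, 1): e=[88,0,0] → ·  [on edge]
    (3,1)@(7, 3): e=[56,24,8] → #
    (4,1)@(9, 3): e=[36,50,2] → #
    (5,1)@(11, 3): e=[16,76,-4] → ·
    (3,2)@(7, 5): e=[44,22,22] → #
    (5,2)@(11, 5): e=[4,74,10] → #
    (6,2)@(13, 5): e=[-16,100,4] → ·
    (3,3)@(7, 7): e=[32,20,36] → #
    (5,3)@(11, 7): e=[-8,72,24] → ·
    (9,3)@(19, 7): e=[-88,176,0] → ·  [on edge]
    (3,4)@(7, 9): e=[20,18,50] → #
    (4,4)@(9, 9): e=[0,44,44] → ·  [on edge]
    (1,9)@(3, 19): e=[0,-44,132] → ·  [on edge]
  covered (9 px):
    · · · · · · · · · ·
    · · · # # · · · · ·
    · · · # # # · · · ·
    · · · # # · · · · ·
    · · · # · · · · · ·
    · · · # · · · · · ·
    · · · · · · · · · ·
    · · · · · · · · · ·
    · · · · · · · · · ·
    · · · · · · · · · ·
    · · · · · · · · · ·
    · · · · · · · · · ·
T3:
  2·area = 16  (B↔C swapped to make it positive)
  edge (14, 24)→(12, 8): d=(-2,-16) top-left  bias=+0
  edge (12, 8)→(14, 16): d=(2,8) right/bottom  bias=-1
  edge (14, 16)→(14, 24): d=(0,8) right/bottom  bias=-1
    (6,6)@(13, 13): e=[6,2,8] → #
    (7,6)@(15, 13): e=[38,-14,-8] → ·
    (6,7)@(13, 15): e=[2,6,8] → #
    (7,7)@(15, 15): e=[34,-10,-8] → ·
    (6,8)@(13, 17): e=[-2,10,8] → ·
  covered (2 px):
    · · · · · · · · · ·
    · · · · · · · · · ·
    · · · · · · · · · ·
    · · · · · · · · · ·
    · · · · · · · · · ·
    · · · · · · · · · ·
    · · · · · · # · · ·
    · · · · · · # · · ·
    · · · · · · · · · ·
    · · · · · · · · · ·
    · · · · · · · · · ·
    · · · · · · · · · ·

Answer: [[7,2],[6,3],[5,4],[6,4],[3,5],[4,5],[5,5],[2,6],[3,6],[4,6],[5,6],[1,7],[2,7],[3,7],[4,7],[1,8],[2,8],[3,8],[4,8]]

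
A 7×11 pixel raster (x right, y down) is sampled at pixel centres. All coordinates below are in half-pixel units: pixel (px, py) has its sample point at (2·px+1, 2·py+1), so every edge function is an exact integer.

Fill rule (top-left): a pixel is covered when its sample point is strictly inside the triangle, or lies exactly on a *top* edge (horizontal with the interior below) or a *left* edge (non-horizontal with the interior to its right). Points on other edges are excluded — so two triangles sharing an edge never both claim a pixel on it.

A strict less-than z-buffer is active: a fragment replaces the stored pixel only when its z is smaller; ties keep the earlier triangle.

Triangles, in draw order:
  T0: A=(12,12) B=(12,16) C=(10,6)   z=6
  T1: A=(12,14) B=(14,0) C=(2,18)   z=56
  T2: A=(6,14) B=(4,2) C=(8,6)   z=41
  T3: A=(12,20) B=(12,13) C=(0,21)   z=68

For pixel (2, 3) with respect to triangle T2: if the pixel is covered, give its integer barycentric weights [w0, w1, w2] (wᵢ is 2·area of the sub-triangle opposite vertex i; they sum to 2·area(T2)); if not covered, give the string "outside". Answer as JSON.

T0:
  2·area = 8
  edge (12, 12)→(12, 16): d=(0,4) right/bottom  bias=-1
  edge (12, 16)→(10, 6): d=(-2,-10) top-left  bias=+0
  edge (10, 6)→(12, 12): d=(2,6) right/bottom  bias=-1
    (4,0)@(9, 1): e=[12,0,-4] → ·  [on edge]
    (4,1)@(9, 3): e=[12,-4,0] → ·  [on edge]
    (5,4)@(11, 9): e=[4,4,0] → ·  [on edge]
    (5,5)@(11, 11): e=[4,0,4] → #  [on edge]
    (6,5)@(13, 11): e=[-4,20,-8] → ·
    (5,6)@(11, 13): e=[4,-4,8] → ·
    (6,7)@(13, 15): e=[-4,12,0] → ·  [on edge]
    (6,10)@(13, 21): e=[-4,0,12] → ·  [on edge]
  covered (1 px):
    · · · · · · ·
    · · · · · · ·
    · · · · · · ·
    · · · · · · ·
    · · · · · · ·
    · · · · · # ·
    · · · · · · ·
    · · · · · · ·
    · · · · · · ·
    · · · · · · ·
    · · · · · · ·
T1:
  2·area = 132  (B↔C swapped to make it positive)
  edge (12, 14)→(2, 18): d=(-10,4) right/bottom  bias=-1
  edge (2, 18)→(14, 0): d=(12,-18) top-left  bias=+0
  edge (14, 0)→(12, 14): d=(-2,14) right/bottom  bias=-1
    (6,1)@(13, 3): e=[106,18,8] → #
    (5,2)@(11, 5): e=[94,6,32] → #
    (5,3)@(11, 7): e=[74,30,28] → #
    (6,3)@(13, 7): e=[66,66,0] → ·  [on edge]
    (4,4)@(9, 9): e=[62,18,52] → #
    (6,4)@(13, 9): e=[46,90,-4] → ·
    (3,5)@(7, 11): e=[50,6,76] → #
    (6,5)@(13, 11): e=[26,114,-8] → ·
    (3,6)@(7, 13): e=[30,30,72] → #
    (6,6)@(13, 13): e=[6,138,-12] → ·
    (2,7)@(5, 15): e=[18,18,96] → #
    (5,7)@(11, 15): e=[-6,126,12] → ·
    (5,10)@(11, 21): e=[-66,198,0] → ·  [on edge]
  covered (16 px):
    · · · · · · ·
    · · · · · · #
    · · · · · # #
    · · · · · # ·
    · · · · # # ·
    · · · # # # ·
    · · · # # # ·
    · · # # # · ·
    · # · · · · ·
    · · · · · · ·
    · · · · · · ·
T2:
  2·area = 40
  edge (6, 14)→(4, 2): d=(-2,-12) top-left  bias=+0
  edge (4, 2)→(8, 6): d=(4,4) right/bottom  bias=-1
  edge (8, 6)→(6, 14): d=(-2,8) right/bottom  bias=-1
    (1,0)@(3, 1): e=[-10,0,50] → ·  [on edge]
    (2,1)@(5, 3): e=[10,0,30] → ·  [on edge]
    (2,2)@(5, 5): e=[6,8,26] → #
    (3,2)@(7, 5): e=[30,0,10] → ·  [on edge]
    (2,3)@(5, 7): e=[2,16,22] → #
    (3,3)@(7, 7): e=[26,8,6] → #
    (4,3)@(9, 7): e=[50,0,-10] → ·  [on edge]
    (2,4)@(5, 9): e=[-2,24,18] → ·
    (3,4)@(7, 9): e=[22,16,2] → #
    (4,4)@(9, 9): e=[46,8,-14] → ·
    (5,4)@(11, 9): e=[70,0,-30] → ·  [on edge]
    (3,5)@(7, 11): e=[18,24,-2] → ·
    (6,5)@(13, 11): e=[90,0,-50] → ·  [on edge]
  covered (4 px):
    · · · · · · ·
    · · · · · · ·
    · · # · · · ·
    · · # # · · ·
    · · · # · · ·
    · · · · · · ·
    · · · · · · ·
    · · · · · · ·
    · · · · · · ·
    · · · · · · ·
    · · · · · · ·
T3:
  2·area = 84  (B↔C swapped to make it positive)
  edge (12, 20)→(0, 21): d=(-12,1) right/bottom  bias=-1
  edge (0, 21)→(12, 13): d=(12,-8) top-left  bias=+0
  edge (12, 13)→(12, 20): d=(0,7) right/bottom  bias=-1
    (4,7)@(9, 15): e=[63,0,21] → #  [on edge]
    (5,7)@(11, 15): e=[61,16,7] → #
    (6,7)@(13, 15): e=[59,32,-7] → ·
    (3,8)@(7, 17): e=[41,8,35] → #
    (6,8)@(13, 17): e=[35,56,-7] → ·
    (1,9)@(3, 19): e=[21,0,63] → #  [on edge]
    (2,9)@(5, 19): e=[19,16,49] → #
    (6,9)@(13, 19): e=[11,80,-7] → ·
    (1,10)@(3, 21): e=[-3,24,63] → ·
    (2,10)@(5, 21): e=[-5,40,49] → ·
    (3,10)@(7, 21): e=[-7,56,35] → ·
    (4,10)@(9, 21): e=[-9,72,21] → ·
  covered (10 px):
    · · · · · · ·
    · · · · · · ·
    · · · · · · ·
    · · · · · · ·
    · · · · · · ·
    · · · · · · ·
    · · · · · · ·
    · · · · # # ·
    · · · # # # ·
    · # # # # # ·
    · · · · · · ·

Result: [16,22,2]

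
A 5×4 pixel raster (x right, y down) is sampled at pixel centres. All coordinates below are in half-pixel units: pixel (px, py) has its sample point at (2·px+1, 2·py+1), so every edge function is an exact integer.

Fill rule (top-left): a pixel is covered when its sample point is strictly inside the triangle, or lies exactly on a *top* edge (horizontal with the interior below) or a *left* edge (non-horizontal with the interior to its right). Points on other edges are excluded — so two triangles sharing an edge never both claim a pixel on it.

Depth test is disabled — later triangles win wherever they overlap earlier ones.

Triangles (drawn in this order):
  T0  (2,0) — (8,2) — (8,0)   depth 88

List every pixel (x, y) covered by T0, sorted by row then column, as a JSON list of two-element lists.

T0:
  2·area = 12  (B↔C swapped to make it positive)
  edge (2, 0)→(8, 0): d=(6,0) top-left  bias=+0
  edge (8, 0)→(8, 2): d=(0,2) right/bottom  bias=-1
  edge (8, 2)→(2, 0): d=(-6,-2) top-left  bias=+0
    (2,0)@(5, 1): e=[6,6,0] → █  [on edge]
    (3,0)@(7, 1): e=[6,2,4] → █
    (4,0)@(9, 1): e=[6,-2,8] → ·
    (2,1)@(5, 3): e=[18,6,-12] → ·
    (3,1)@(7, 3): e=[18,2,-8] → ·
  covered (2 px):
    · · █ █ ·
    · · · · ·
    · · · · ·
    · · · · ·

Final: [[2,0],[3,0]]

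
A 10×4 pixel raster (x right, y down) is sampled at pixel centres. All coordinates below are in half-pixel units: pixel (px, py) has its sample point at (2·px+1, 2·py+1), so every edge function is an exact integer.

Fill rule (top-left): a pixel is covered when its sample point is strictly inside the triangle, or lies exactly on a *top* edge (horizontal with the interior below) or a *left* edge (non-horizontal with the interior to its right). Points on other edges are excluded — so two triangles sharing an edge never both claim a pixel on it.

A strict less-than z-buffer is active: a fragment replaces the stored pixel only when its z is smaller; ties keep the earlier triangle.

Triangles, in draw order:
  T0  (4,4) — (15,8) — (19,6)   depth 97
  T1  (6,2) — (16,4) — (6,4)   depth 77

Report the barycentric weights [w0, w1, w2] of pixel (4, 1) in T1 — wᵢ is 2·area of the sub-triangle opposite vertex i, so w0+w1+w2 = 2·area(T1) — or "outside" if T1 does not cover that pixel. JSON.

T0:
  2·area = 38  (B↔C swapped to make it positive)
  edge (4, 4)→(19, 6): d=(15,2) right/bottom  bias=-1
  edge (19, 6)→(15, 8): d=(-4,2) right/bottom  bias=-1
  edge (15, 8)→(4, 4): d=(-11,-4) top-left  bias=+0
    (3,2)@(7, 5): e=[9,28,1] → #
    (4,2)@(9, 5): e=[5,24,9] → #
    (5,2)@(11, 5): e=[1,20,17] → #
    (6,2)@(13, 5): e=[-3,16,25] → ·
    (3,3)@(7, 7): e=[39,20,-21] → ·
    (4,3)@(9, 7): e=[35,16,-13] → ·
    (5,3)@(11, 7): e=[31,12,-5] → ·
    (6,3)@(13, 7): e=[27,8,3] → #
    (7,3)@(15, 7): e=[23,4,11] → #
    (8,3)@(17, 7): e=[19,0,19] → ·  [on edge]
  covered (5 px):
    · · · · · · · · · ·
    · · · · · · · · · ·
    · · · # # # · · · ·
    · · · · · · # # · ·
T1:
  2·area = 20
  edge (6, 2)→(16, 4): d=(10,2) right/bottom  bias=-1
  edge (16, 4)→(6, 4): d=(-10,0) right/bottom  bias=-1
  edge (6, 4)→(6, 2): d=(0,-2) top-left  bias=+0
    (0,0)@(1, 1): e=[0,30,-10] → ·  [on edge]
    (3,1)@(7, 3): e=[8,10,2] → #
    (4,1)@(9, 3): e=[4,10,6] → #
    (5,1)@(11, 3): e=[0,10,10] → ·  [on edge]
    (3,2)@(7, 5): e=[28,-10,2] → ·
    (4,2)@(9, 5): e=[24,-10,6] → ·
  covered (2 px):
    · · · · · · · · · ·
    · · · # # · · · · ·
    · · · · · · · · · ·
    · · · · · · · · · ·

Answer: [10,6,4]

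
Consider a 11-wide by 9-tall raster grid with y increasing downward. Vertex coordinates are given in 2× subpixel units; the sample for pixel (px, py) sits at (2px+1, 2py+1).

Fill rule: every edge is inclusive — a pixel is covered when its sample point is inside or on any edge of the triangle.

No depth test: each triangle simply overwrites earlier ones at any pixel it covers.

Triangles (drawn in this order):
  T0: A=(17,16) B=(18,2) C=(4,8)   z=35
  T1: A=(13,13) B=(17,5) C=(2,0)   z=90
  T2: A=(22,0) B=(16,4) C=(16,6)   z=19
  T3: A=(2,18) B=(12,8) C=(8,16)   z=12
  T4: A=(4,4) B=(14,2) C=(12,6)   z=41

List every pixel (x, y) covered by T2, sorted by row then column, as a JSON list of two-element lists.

T0:
  2·area = 190  (B↔C swapped to make it positive)
  edge (17, 16)→(4, 8): d=(-13,-8) inclusive
  edge (4, 8)→(18, 2): d=(14,-6) inclusive
  edge (18, 2)→(17, 16): d=(-1,14) inclusive
    (8,1)@(17, 3): e=[169,8,13] → █
    (9,1)@(19, 3): e=[185,20,-15] → ·
    (5,2)@(11, 5): e=[95,0,95] → █  [on edge]
    (6,2)@(13, 5): e=[111,12,67] → █
    (7,2)@(15, 5): e=[127,24,39] → █
    (9,2)@(19, 5): e=[159,48,-17] → ·
    (3,3)@(7, 7): e=[37,4,149] → █
    (4,3)@(9, 7): e=[53,16,121] → █
    (9,3)@(19, 7): e=[133,76,-19] → ·
    (3,4)@(7, 9): e=[11,32,147] → █
    (9,4)@(19, 9): e=[107,104,-21] → ·
    (3,5)@(7, 11): e=[-15,60,145] → ·
  covered (26 px):
    · · · · · · · · · · ·
    · · · · · · · · █ · ·
    · · · · · █ █ █ █ · ·
    · · · █ █ █ █ █ █ · ·
    · · · █ █ █ █ █ █ · ·
    · · · · █ █ █ █ █ · ·
    · · · · · · █ █ █ · ·
    · · · · · · · · █ · ·
    · · · · · · · · · · ·
T1:
  2·area = 140  (B↔C swapped to make it positive)
  edge (13, 13)→(2, 0): d=(-11,-13) inclusive
  edge (2, 0)→(17, 5): d=(15,5) inclusive
  edge (17, 5)→(13, 13): d=(-4,8) inclusive
    (1,0)@(3, 1): e=[2,10,128] → █
    (2,0)@(5, 1): e=[28,0,112] → █  [on edge]
    (3,0)@(7, 1): e=[54,-10,96] → ·
    (9,0)@(19, 1): e=[210,-70,0] → ·  [on edge]
    (1,1)@(3, 3): e=[-20,40,120] → ·
    (2,1)@(5, 3): e=[6,30,104] → █
    (3,1)@(7, 3): e=[32,20,88] → █
    (4,1)@(9, 3): e=[58,10,72] → █
    (5,1)@(11, 3): e=[84,0,56] → █  [on edge]
    (6,1)@(13, 3): e=[110,-10,40] → ·
    (2,2)@(5, 5): e=[-16,60,96] → ·
    (3,2)@(7, 5): e=[10,50,80] → █
    (8,2)@(17, 5): e=[140,0,0] → █  [on edge]
    (7,4)@(15, 9): e=[70,70,0] → █  [on edge]
    (6,6)@(13, 13): e=[0,140,0] → █  [on edge]
    (5,8)@(11, 17): e=[-70,210,0] → ·  [on edge]
  covered (21 px):
    · █ █ · · · · · · · ·
    · · █ █ █ █ · · · · ·
    · · · █ █ █ █ █ █ · ·
    · · · · █ █ █ █ · · ·
    · · · · · █ █ █ · · ·
    · · · · · · █ · · · ·
    · · · · · · █ · · · ·
    · · · · · · · · · · ·
    · · · · · · · · · · ·
T2:
  2·area = 12  (B↔C swapped to make it positive)
  edge (22, 0)→(16, 6): d=(-6,6) inclusive
  edge (16, 6)→(16, 4): d=(0,-2) inclusive
  edge (16, 4)→(22, 0): d=(6,-4) inclusive
    (10,0)@(21, 1): e=[0,10,2] → █  [on edge]
    (9,1)@(19, 3): e=[0,6,6] → █  [on edge]
    (10,1)@(21, 3): e=[-12,10,14] → ·
    (8,2)@(17, 5): e=[0,2,10] → █  [on edge]
    (9,2)@(19, 5): e=[-12,6,18] → ·
    (7,3)@(15, 7): e=[0,-2,14] → ·  [on edge]
    (8,3)@(17, 7): e=[-12,2,22] → ·
    (6,4)@(13, 9): e=[0,-6,18] → ·  [on edge]
    (5,5)@(11, 11): e=[0,-10,22] → ·  [on edge]
    (4,6)@(9, 13): e=[0,-14,26] → ·  [on edge]
    (3,7)@(7, 15): e=[0,-18,30] → ·  [on edge]
    (2,8)@(5, 17): e=[0,-22,34] → ·  [on edge]
  covered (3 px):
    · · · · · · · · · · █
    · · · · · · · · · █ ·
    · · · · · · · · █ · ·
    · · · · · · · · · · ·
    · · · · · · · · · · ·
    · · · · · · · · · · ·
    · · · · · · · · · · ·
    · · · · · · · · · · ·
    · · · · · · · · · · ·
T3:
  2·area = 40
  edge (2, 18)→(12, 8): d=(10,-10) inclusive
  edge (12, 8)→(8, 16): d=(-4,8) inclusive
  edge (8, 16)→(2, 18): d=(-6,2) inclusive
    (9,0)@(19, 1): e=[0,-28,68] → ·  [on edge]
    (8,1)@(17, 3): e=[0,-20,60] → ·  [on edge]
    (7,2)@(15, 5): e=[0,-12,52] → ·  [on edge]
    (6,3)@(13, 7): e=[0,-4,44] → ·  [on edge]
    (5,4)@(11, 9): e=[0,4,36] → █  [on edge]
    (6,4)@(13, 9): e=[20,-12,32] → ·
    (4,5)@(9, 11): e=[0,12,28] → █  [on edge]
    (5,5)@(11, 11): e=[20,-4,24] → ·
    (3,6)@(7, 13): e=[0,20,20] → █  [on edge]
    (5,6)@(11, 13): e=[40,-12,12] → ·
    (8,6)@(17, 13): e=[100,-60,0] → ·  [on edge]
    (2,7)@(5, 15): e=[0,28,12] → █  [on edge]
    (5,7)@(11, 15): e=[60,-20,0] → ·  [on edge]
    (1,8)@(3, 17): e=[0,36,4] → █  [on edge]
    (2,8)@(5, 17): e=[20,20,0] → █  [on edge]
  covered (8 px):
    · · · · · · · · · · ·
    · · · · · · · · · · ·
    · · · · · · · · · · ·
    · · · · · · · · · · ·
    · · · · · █ · · · · ·
    · · · · █ · · · · · ·
    · · · █ █ · · · · · ·
    · · █ █ · · · · · · ·
    · █ █ · · · · · · · ·
T4:
  2·area = 36
  edge (4, 4)→(14, 2): d=(10,-2) inclusive
  edge (14, 2)→(12, 6): d=(-2,4) inclusive
  edge (12, 6)→(4, 4): d=(-8,-2) inclusive
    (9,0)@(19, 1): e=[0,-18,54] → ·  [on edge]
    (4,1)@(9, 3): e=[0,18,18] → █  [on edge]
    (5,1)@(11, 3): e=[4,10,22] → █
    (6,1)@(13, 3): e=[8,2,26] → █
    (7,1)@(15, 3): e=[12,-6,30] → ·
    (4,2)@(9, 5): e=[20,14,2] → █
    (6,2)@(13, 5): e=[28,-2,10] → ·
    (4,3)@(9, 7): e=[40,10,-14] → ·
    (5,3)@(11, 7): e=[44,2,-10] → ·
  covered (5 px):
    · · · · · · · · · · ·
    · · · · █ █ █ · · · ·
    · · · · █ █ · · · · ·
    · · · · · · · · · · ·
    · · · · · · · · · · ·
    · · · · · · · · · · ·
    · · · · · · · · · · ·
    · · · · · · · · · · ·
    · · · · · · · · · · ·

Result: [[10,0],[9,1],[8,2]]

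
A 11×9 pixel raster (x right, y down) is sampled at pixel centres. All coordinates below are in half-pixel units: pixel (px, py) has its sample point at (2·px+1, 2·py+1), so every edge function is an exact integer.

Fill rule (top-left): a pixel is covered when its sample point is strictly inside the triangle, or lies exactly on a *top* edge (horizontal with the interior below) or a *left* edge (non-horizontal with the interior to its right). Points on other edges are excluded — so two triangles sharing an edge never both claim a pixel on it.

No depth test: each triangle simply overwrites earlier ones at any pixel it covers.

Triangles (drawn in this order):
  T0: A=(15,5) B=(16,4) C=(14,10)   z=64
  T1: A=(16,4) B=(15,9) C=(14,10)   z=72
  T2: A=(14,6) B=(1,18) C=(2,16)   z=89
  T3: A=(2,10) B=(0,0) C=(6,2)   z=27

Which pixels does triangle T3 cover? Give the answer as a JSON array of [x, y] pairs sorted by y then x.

T0:
  2·area = 4
  edge (15, 5)→(16, 4): d=(1,-1) top-left  bias=+0
  edge (16, 4)→(14, 10): d=(-2,6) right/bottom  bias=-1
  edge (14, 10)→(15, 5): d=(1,-5) top-left  bias=+0
    (8,0)@(17, 1): e=[-2,0,6] → ·  [on edge]
    (9,0)@(19, 1): e=[0,-12,16] → ·  [on edge]
    (8,1)@(17, 3): e=[0,-4,8] → ·  [on edge]
    (7,2)@(15, 5): e=[0,4,0] → █  [on edge]
    (8,2)@(17, 5): e=[2,-8,10] → ·
    (6,3)@(13, 7): e=[0,12,-8] → ·  [on edge]
    (7,3)@(15, 7): e=[2,0,2] → ·  [on edge]
    (5,4)@(11, 9): e=[0,20,-16] → ·  [on edge]
    (4,5)@(9, 11): e=[0,28,-24] → ·  [on edge]
    (3,6)@(7, 13): e=[0,36,-32] → ·  [on edge]
    (6,6)@(13, 13): e=[6,0,-2] → ·  [on edge]
    (2,7)@(5, 15): e=[0,44,-40] → ·  [on edge]
    (6,7)@(13, 15): e=[8,-4,0] → ·  [on edge]
    (1,8)@(3, 17): e=[0,52,-48] → ·  [on edge]
  covered (1 px):
    · · · · · · · · · · ·
    · · · · · · · · · · ·
    · · · · · · · █ · · ·
    · · · · · · · · · · ·
    · · · · · · · · · · ·
    · · · · · · · · · · ·
    · · · · · · · · · · ·
    · · · · · · · · · · ·
    · · · · · · · · · · ·
T1:
  2·area = 4
  edge (16, 4)→(15, 9): d=(-1,5) right/bottom  bias=-1
  edge (15, 9)→(14, 10): d=(-1,1) right/bottom  bias=-1
  edge (14, 10)→(16, 4): d=(2,-6) top-left  bias=+0
    (8,0)@(17, 1): e=[-2,6,0] → ·  [on edge]
    (10,1)@(21, 3): e=[-24,0,28] → ·  [on edge]
    (9,2)@(19, 5): e=[-16,0,20] → ·  [on edge]
    (7,3)@(15, 7): e=[2,2,0] → █  [on edge]
    (8,3)@(17, 7): e=[-8,0,12] → ·  [on edge]
    (7,4)@(15, 9): e=[0,0,4] → ·  [on edge]
    (6,5)@(13, 11): e=[8,0,-4] → ·  [on edge]
    (5,6)@(11, 13): e=[16,0,-12] → ·  [on edge]
    (6,6)@(13, 13): e=[6,-2,0] → ·  [on edge]
    (4,7)@(9, 15): e=[24,0,-20] → ·  [on edge]
    (3,8)@(7, 17): e=[32,0,-28] → ·  [on edge]
  covered (1 px):
    · · · · · · · · · · ·
    · · · · · · · · · · ·
    · · · · · · · · · · ·
    · · · · · · · █ · · ·
    · · · · · · · · · · ·
    · · · · · · · · · · ·
    · · · · · · · · · · ·
    · · · · · · · · · · ·
    · · · · · · · · · · ·
T2:
  2·area = 14
  edge (14, 6)→(1, 18): d=(-13,12) right/bottom  bias=-1
  edge (1, 18)→(2, 16): d=(1,-2) top-left  bias=+0
  edge (2, 16)→(14, 6): d=(12,-10) top-left  bias=+0
  covered (0 px):
    · · · · · · · · · · ·
    · · · · · · · · · · ·
    · · · · · · · · · · ·
    · · · · · · · · · · ·
    · · · · · · · · · · ·
    · · · · · · · · · · ·
    · · · · · · · · · · ·
    · · · · · · · · · · ·
    · · · · · · · · · · ·
T3:
  2·area = 56
  edge (2, 10)→(0, 0): d=(-2,-10) top-left  bias=+0
  edge (0, 0)→(6, 2): d=(6,2) right/bottom  bias=-1
  edge (6, 2)→(2, 10): d=(-4,8) right/bottom  bias=-1
    (0,0)@(1, 1): e=[8,4,44] → █
    (1,0)@(3, 1): e=[28,0,28] → ·  [on edge]
    (0,1)@(1, 3): e=[4,16,36] → █
    (1,1)@(3, 3): e=[24,12,20] → █
    (2,1)@(5, 3): e=[44,8,4] → █
    (3,1)@(7, 3): e=[64,4,-12] → ·
    (4,1)@(9, 3): e=[84,0,-28] → ·  [on edge]
    (0,2)@(1, 5): e=[0,28,28] → █  [on edge]
    (2,2)@(5, 5): e=[40,20,-4] → ·
    (7,2)@(15, 5): e=[140,0,-84] → ·  [on edge]
    (0,3)@(1, 7): e=[-4,40,20] → ·
    (1,3)@(3, 7): e=[16,36,4] → █
    (10,3)@(21, 7): e=[196,0,-140] → ·  [on edge]
    (1,7)@(3, 15): e=[0,84,-28] → ·  [on edge]
  covered (7 px):
    █ · · · · · · · · · ·
    █ █ █ · · · · · · · ·
    █ █ · · · · · · · · ·
    · █ · · · · · · · · ·
    · · · · · · · · · · ·
    · · · · · · · · · · ·
    · · · · · · · · · · ·
    · · · · · · · · · · ·
    · · · · · · · · · · ·

Answer: [[0,0],[0,1],[1,1],[2,1],[0,2],[1,2],[1,3]]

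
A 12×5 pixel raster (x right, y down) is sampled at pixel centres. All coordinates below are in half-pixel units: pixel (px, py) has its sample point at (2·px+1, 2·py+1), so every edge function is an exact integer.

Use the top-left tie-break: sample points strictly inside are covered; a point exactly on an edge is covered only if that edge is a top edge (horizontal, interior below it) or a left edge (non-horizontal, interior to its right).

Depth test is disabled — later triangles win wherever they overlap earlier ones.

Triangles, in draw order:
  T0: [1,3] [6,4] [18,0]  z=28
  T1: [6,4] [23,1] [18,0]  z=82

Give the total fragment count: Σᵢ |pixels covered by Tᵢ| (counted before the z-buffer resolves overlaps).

T0:
  2·area = 32  (B↔C swapped to make it positive)
  edge (1, 3)→(18, 0): d=(17,-3) top-left  bias=+0
  edge (18, 0)→(6, 4): d=(-12,4) right/bottom  bias=-1
  edge (6, 4)→(1, 3): d=(-5,-1) top-left  bias=+0
    (6,0)@(13, 1): e=[2,8,22] → █
    (7,0)@(15, 1): e=[8,0,24] → ·  [on edge]
    (0,1)@(1, 3): e=[0,32,0] → █  [on edge]
    (1,1)@(3, 3): e=[6,24,2] → █
    (2,1)@(5, 3): e=[12,16,4] → █
    (3,1)@(7, 3): e=[18,8,6] → █
    (4,1)@(9, 3): e=[24,0,8] → ·  [on edge]
    (6,1)@(13, 3): e=[36,-16,12] → ·
    (0,2)@(1, 5): e=[34,8,-10] → ·
    (1,2)@(3, 5): e=[40,0,-8] → ·  [on edge]
    (2,2)@(5, 5): e=[46,-8,-6] → ·
    (3,2)@(7, 5): e=[52,-16,-4] → ·
    (5,2)@(11, 5): e=[64,-32,0] → ·  [on edge]
    (10,3)@(21, 7): e=[128,-96,0] → ·  [on edge]
  covered (5 px):
    · · · · · · █ · · · · ·
    █ █ █ █ · · · · · · · ·
    · · · · · · · · · · · ·
    · · · · · · · · · · · ·
    · · · · · · · · · · · ·
T1:
  2·area = 32  (B↔C swapped to make it positive)
  edge (6, 4)→(18, 0): d=(12,-4) top-left  bias=+0
  edge (18, 0)→(23, 1): d=(5,1) right/bottom  bias=-1
  edge (23, 1)→(6, 4): d=(-17,3) right/bottom  bias=-1
    (7,0)@(15, 1): e=[0,8,24] → █  [on edge]
    (8,0)@(17, 1): e=[8,6,18] → █
    (9,0)@(19, 1): e=[16,4,12] → █
    (10,0)@(21, 1): e=[24,2,6] → █
    (11,0)@(23, 1): e=[32,0,0] → ·  [on edge]
    (4,1)@(9, 3): e=[0,24,8] → █  [on edge]
    (5,1)@(11, 3): e=[8,22,2] → █
    (6,1)@(13, 3): e=[16,20,-4] → ·
    (7,1)@(15, 3): e=[24,18,-10] → ·
    (8,1)@(17, 3): e=[32,16,-16] → ·
    (9,1)@(19, 3): e=[40,14,-22] → ·
    (10,1)@(21, 3): e=[48,12,-28] → ·
    (1,2)@(3, 5): e=[0,40,-8] → ·  [on edge]
  covered (6 px):
    · · · · · · · █ █ █ █ ·
    · · · · █ █ · · · · · ·
    · · · · · · · · · · · ·
    · · · · · · · · · · · ·
    · · · · · · · · · · · ·

Answer: 11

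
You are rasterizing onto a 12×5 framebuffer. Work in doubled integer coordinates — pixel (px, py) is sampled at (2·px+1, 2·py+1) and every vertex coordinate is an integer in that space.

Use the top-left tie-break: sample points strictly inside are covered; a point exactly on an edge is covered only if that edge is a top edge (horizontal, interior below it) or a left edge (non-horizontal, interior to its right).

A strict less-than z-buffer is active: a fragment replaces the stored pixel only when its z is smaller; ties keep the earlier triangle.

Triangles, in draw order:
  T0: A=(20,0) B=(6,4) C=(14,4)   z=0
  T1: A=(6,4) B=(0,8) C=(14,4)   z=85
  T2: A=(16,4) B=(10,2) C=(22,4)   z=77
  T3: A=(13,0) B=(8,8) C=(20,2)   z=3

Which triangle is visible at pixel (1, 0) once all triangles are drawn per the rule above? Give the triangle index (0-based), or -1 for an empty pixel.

T0:
  2·area = 32  (B↔C swapped to make it positive)
  edge (20, 0)→(14, 4): d=(-6,4) right/bottom  bias=-1
  edge (14, 4)→(6, 4): d=(-8,0) right/bottom  bias=-1
  edge (6, 4)→(20, 0): d=(14,-4) top-left  bias=+0
    (8,0)@(17, 1): e=[6,24,2] → X
    (9,0)@(19, 1): e=[-2,24,10] → .
    (5,1)@(11, 3): e=[18,8,6] → X
    (6,1)@(13, 3): e=[10,8,14] → X
    (7,1)@(15, 3): e=[2,8,22] → X
    (8,1)@(17, 3): e=[-6,8,30] → .
    (5,2)@(11, 5): e=[6,-8,34] → .
    (6,2)@(13, 5): e=[-2,-8,42] → .
    (7,2)@(15, 5): e=[-10,-8,50] → .
  covered (4 px):
    . . . . . . . . X . . .
    . . . . . X X X . . . .
    . . . . . . . . . . . .
    . . . . . . . . . . . .
    . . . . . . . . . . . .
T1:
  2·area = 32  (B↔C swapped to make it positive)
  edge (6, 4)→(14, 4): d=(8,0) top-left  bias=+0
  edge (14, 4)→(0, 8): d=(-14,4) right/bottom  bias=-1
  edge (0, 8)→(6, 4): d=(6,-4) top-left  bias=+0
    (2,2)@(5, 5): e=[8,22,2] → X
    (3,2)@(7, 5): e=[8,14,10] → X
    (4,2)@(9, 5): e=[8,6,18] → X
    (5,2)@(11, 5): e=[8,-2,26] → .
    (1,3)@(3, 7): e=[24,2,6] → X
    (2,3)@(5, 7): e=[24,-6,14] → .
    (3,3)@(7, 7): e=[24,-14,22] → .
    (4,3)@(9, 7): e=[24,-22,30] → .
    (1,4)@(3, 9): e=[40,-26,18] → .
  covered (4 px):
    . . . . . . . . . . . .
    . . . . . . . . . . . .
    . . X X X . . . . . . .
    . X . . . . . . . . . .
    . . . . . . . . . . . .
T2:
  2·area = 12
  edge (16, 4)→(10, 2): d=(-6,-2) top-left  bias=+0
  edge (10, 2)→(22, 4): d=(12,2) right/bottom  bias=-1
  edge (22, 4)→(16, 4): d=(-6,0) right/bottom  bias=-1
    (3,0)@(7, 1): e=[0,-6,18] → .  [on edge]
    (6,1)@(13, 3): e=[0,6,6] → X  [on edge]
    (7,1)@(15, 3): e=[4,2,6] → X
    (8,1)@(17, 3): e=[8,-2,6] → .
    (6,2)@(13, 5): e=[-12,30,-6] → .
    (7,2)@(15, 5): e=[-8,26,-6] → .
    (9,2)@(19, 5): e=[0,18,-6] → .  [on edge]
  covered (2 px):
    . . . . . . . . . . . .
    . . . . . . X X . . . .
    . . . . . . . . . . . .
    . . . . . . . . . . . .
    . . . . . . . . . . . .
T3:
  2·area = 66  (B↔C swapped to make it positive)
  edge (13, 0)→(20, 2): d=(7,2) right/bottom  bias=-1
  edge (20, 2)→(8, 8): d=(-12,6) right/bottom  bias=-1
  edge (8, 8)→(13, 0): d=(5,-8) top-left  bias=+0
    (6,0)@(13, 1): e=[7,54,5] → X
    (7,0)@(15, 1): e=[3,42,21] → X
    (8,0)@(17, 1): e=[-1,30,37] → .
    (6,1)@(13, 3): e=[21,30,15] → X
    (8,1)@(17, 3): e=[13,6,47] → X
    (9,1)@(19, 3): e=[9,-6,63] → .
    (5,2)@(11, 5): e=[39,18,9] → X
    (7,2)@(15, 5): e=[31,-6,41] → .
    (8,2)@(17, 5): e=[27,-18,57] → .
    (4,3)@(9, 7): e=[57,6,3] → X
    (5,3)@(11, 7): e=[53,-6,19] → .
    (6,3)@(13, 7): e=[49,-18,35] → .
  covered (8 px):
    . . . . . . X X . . . .
    . . . . . . X X X . . .
    . . . . . X X . . . . .
    . . . . X . . . . . . .
    . . . . . . . . . . . .

Z-buffer (winner per pixel, '.' = empty):
  . . . . . . 3 3 0 . . .
  . . . . . 0 0 0 3 . . .
  . . 1 1 1 3 3 . . . . .
  . 1 . . 3 . . . . . . .
  . . . . . . . . . . . .

Answer: -1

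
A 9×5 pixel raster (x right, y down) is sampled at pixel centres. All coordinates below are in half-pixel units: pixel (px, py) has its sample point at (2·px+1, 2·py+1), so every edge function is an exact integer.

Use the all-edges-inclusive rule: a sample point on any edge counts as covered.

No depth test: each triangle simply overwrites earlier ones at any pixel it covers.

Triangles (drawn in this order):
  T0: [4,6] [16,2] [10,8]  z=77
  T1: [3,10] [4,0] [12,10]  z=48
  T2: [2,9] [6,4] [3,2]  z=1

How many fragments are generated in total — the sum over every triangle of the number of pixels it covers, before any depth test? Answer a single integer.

T0:
  2·area = 48
  edge (4, 6)→(16, 2): d=(12,-4) inclusive
  edge (16, 2)→(10, 8): d=(-6,6) inclusive
  edge (10, 8)→(4, 6): d=(-6,-2) inclusive
    (8,0)@(17, 1): e=[-8,0,56] → ·  [on edge]
    (6,1)@(13, 3): e=[0,12,36] → #  [on edge]
    (7,1)@(15, 3): e=[8,0,40] → #  [on edge]
    (8,1)@(17, 3): e=[16,-12,44] → ·
    (0,2)@(1, 5): e=[-24,72,0] → ·  [on edge]
    (3,2)@(7, 5): e=[0,36,12] → #  [on edge]
    (4,2)@(9, 5): e=[8,24,16] → #
    (5,2)@(11, 5): e=[16,12,20] → #
    (6,2)@(13, 5): e=[24,0,24] → #  [on edge]
    (7,2)@(15, 5): e=[32,-12,28] → ·
    (0,3)@(1, 7): e=[0,60,-12] → ·  [on edge]
    (3,3)@(7, 7): e=[24,24,0] → #  [on edge]
    (5,3)@(11, 7): e=[40,0,8] → #  [on edge]
    (4,4)@(9, 9): e=[56,0,-8] → ·  [on edge]
    (6,4)@(13, 9): e=[72,-24,0] → ·  [on edge]
  covered (9 px):
    · · · · · · · · ·
    · · · · · · # # ·
    · · · # # # # · ·
    · · · # # # · · ·
    · · · · · · · · ·
T1:
  2·area = 90
  edge (3, 10)→(4, 0): d=(1,-10) inclusive
  edge (4, 0)→(12, 10): d=(8,10) inclusive
  edge (12, 10)→(3, 10): d=(-9,0) inclusive
    (2,1)@(5, 3): e=[13,14,63] → #
    (3,1)@(7, 3): e=[33,-6,63] → ·
    (2,2)@(5, 5): e=[15,30,45] → #
    (3,2)@(7, 5): e=[35,10,45] → #
    (4,2)@(9, 5): e=[55,-10,45] → ·
    (2,3)@(5, 7): e=[17,46,27] → #
    (4,3)@(9, 7): e=[57,6,27] → #
    (5,3)@(11, 7): e=[77,-14,27] → ·
    (2,4)@(5, 9): e=[19,62,9] → #
    (5,4)@(11, 9): e=[79,2,9] → #
    (6,4)@(13, 9): e=[99,-18,9] → ·
  covered (10 px):
    · · · · · · · · ·
    · · # · · · · · ·
    · · # # · · · · ·
    · · # # # · · · ·
    · · # # # # · · ·
T2:
  2·area = 23  (B↔C swapped to make it positive)
  edge (2, 9)→(3, 2): d=(1,-7) inclusive
  edge (3, 2)→(6, 4): d=(3,2) inclusive
  edge (6, 4)→(2, 9): d=(-4,5) inclusive
    (1,1)@(3, 3): e=[1,3,19] → #
    (2,1)@(5, 3): e=[15,-1,9] → ·
    (1,2)@(3, 5): e=[3,9,11] → #
    (2,2)@(5, 5): e=[17,5,1] → #
    (3,2)@(7, 5): e=[31,1,-9] → ·
    (1,3)@(3, 7): e=[5,15,3] → #
    (2,3)@(5, 7): e=[19,11,-7] → ·
    (1,4)@(3, 9): e=[7,21,-5] → ·
  covered (4 px):
    · · · · · · · · ·
    · # · · · · · · ·
    · # # · · · · · ·
    · # · · · · · · ·
    · · · · · · · · ·

Result: 23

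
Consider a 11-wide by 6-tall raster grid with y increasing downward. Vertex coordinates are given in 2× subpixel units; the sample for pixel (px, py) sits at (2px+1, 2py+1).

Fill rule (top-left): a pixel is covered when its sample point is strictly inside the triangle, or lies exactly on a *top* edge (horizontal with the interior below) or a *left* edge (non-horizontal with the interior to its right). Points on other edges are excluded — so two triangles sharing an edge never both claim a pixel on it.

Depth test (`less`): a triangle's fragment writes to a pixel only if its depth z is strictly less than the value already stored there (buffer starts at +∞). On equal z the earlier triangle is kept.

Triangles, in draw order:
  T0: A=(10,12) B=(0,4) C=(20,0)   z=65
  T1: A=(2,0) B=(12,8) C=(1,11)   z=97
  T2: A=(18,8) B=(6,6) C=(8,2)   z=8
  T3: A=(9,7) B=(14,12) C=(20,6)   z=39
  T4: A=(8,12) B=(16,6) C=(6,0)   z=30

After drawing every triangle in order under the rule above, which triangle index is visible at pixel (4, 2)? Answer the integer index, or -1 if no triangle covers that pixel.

T0:
  2·area = 200
  edge (10, 12)→(0, 4): d=(-10,-8) top-left  bias=+0
  edge (0, 4)→(20, 0): d=(20,-4) top-left  bias=+0
  edge (20, 0)→(10, 12): d=(-10,12) right/bottom  bias=-1
    (7,0)@(15, 1): e=[150,0,50] → █  [on edge]
    (8,0)@(17, 1): e=[166,8,26] → █
    (9,0)@(19, 1): e=[182,16,2] → █
    (10,0)@(21, 1): e=[198,24,-22] → ·
    (2,1)@(5, 3): e=[50,0,150] → █  [on edge]
    (3,1)@(7, 3): e=[66,8,126] → █
    (4,1)@(9, 3): e=[82,16,102] → █
    (5,1)@(11, 3): e=[98,24,78] → █
    (6,1)@(13, 3): e=[114,32,54] → █
    (9,1)@(19, 3): e=[162,56,-18] → ·
    (1,2)@(3, 5): e=[14,32,154] → █
    (8,2)@(17, 5): e=[126,88,-14] → ·
  covered (26 px):
    · · · · · · · █ █ █ ·
    · · █ █ █ █ █ █ █ · ·
    · █ █ █ █ █ █ █ · · ·
    · · █ █ █ █ █ · · · ·
    · · · █ █ █ · · · · ·
    · · · · █ · · · · · ·
T1:
  2·area = 118
  edge (2, 0)→(12, 8): d=(10,8) right/bottom  bias=-1
  edge (12, 8)→(1, 11): d=(-11,3) right/bottom  bias=-1
  edge (1, 11)→(2, 0): d=(1,-11) top-left  bias=+0
    (1,0)@(3, 1): e=[2,104,12] → █
    (2,0)@(5, 1): e=[-14,98,34] → ·
    (1,1)@(3, 3): e=[22,82,14] → █
    (2,1)@(5, 3): e=[6,76,36] → █
    (3,1)@(7, 3): e=[-10,70,58] → ·
    (1,2)@(3, 5): e=[42,60,16] → █
    (3,2)@(7, 5): e=[10,48,60] → █
    (4,2)@(9, 5): e=[-6,42,82] → ·
    (1,3)@(3, 7): e=[62,38,18] → █
    (4,3)@(9, 7): e=[14,20,84] → █
    (5,3)@(11, 7): e=[-2,14,106] → ·
    (1,4)@(3, 9): e=[82,16,20] → █
    (0,5)@(1, 11): e=[118,0,0] → ·  [on edge]
  covered (13 px):
    · █ · · · · · · · · ·
    · █ █ · · · · · · · ·
    · █ █ █ · · · · · · ·
    · █ █ █ █ · · · · · ·
    · █ █ █ · · · · · · ·
    · · · · · · · · · · ·
T2:
  2·area = 52
  edge (18, 8)→(6, 6): d=(-12,-2) top-left  bias=+0
  edge (6, 6)→(8, 2): d=(2,-4) top-left  bias=+0
  edge (8, 2)→(18, 8): d=(10,6) right/bottom  bias=-1
    (4,1)@(9, 3): e=[42,6,4] → █
    (5,1)@(11, 3): e=[46,14,-8] → ·
    (3,2)@(7, 5): e=[14,2,36] → █
    (5,2)@(11, 5): e=[22,18,12] → █
    (6,2)@(13, 5): e=[26,26,0] → ·  [on edge]
    (3,3)@(7, 7): e=[-10,6,56] → ·
    (4,3)@(9, 7): e=[-6,14,44] → ·
    (5,3)@(11, 7): e=[-2,22,32] → ·
    (6,3)@(13, 7): e=[2,30,20] → █
    (7,3)@(15, 7): e=[6,38,8] → █
    (8,3)@(17, 7): e=[10,46,-4] → ·
    (6,4)@(13, 9): e=[-22,34,40] → ·
  covered (6 px):
    · · · · · · · · · · ·
    · · · · █ · · · · · ·
    · · · █ █ █ · · · · ·
    · · · · · · █ █ · · ·
    · · · · · · · · · · ·
    · · · · · · · · · · ·
T3:
  2·area = 60  (B↔C swapped to make it positive)
  edge (9, 7)→(20, 6): d=(11,-1) top-left  bias=+0
  edge (20, 6)→(14, 12): d=(-6,6) right/bottom  bias=-1
  edge (14, 12)→(9, 7): d=(-5,-5) top-left  bias=+0
    (1,0)@(3, 1): e=[-72,132,0] → ·  [on edge]
    (2,1)@(5, 3): e=[-48,108,0] → ·  [on edge]
    (3,2)@(7, 5): e=[-24,84,0] → ·  [on edge]
    (10,2)@(21, 5): e=[-10,0,70] → ·  [on edge]
    (4,3)@(9, 7): e=[0,60,0] → █  [on edge]
    (5,3)@(11, 7): e=[2,48,10] → █
    (6,3)@(13, 7): e=[4,36,20] → █
    (7,3)@(15, 7): e=[6,24,30] → █
    (8,3)@(17, 7): e=[8,12,40] → █
    (9,3)@(19, 7): e=[10,0,50] → ·  [on edge]
    (4,4)@(9, 9): e=[22,48,-10] → ·
    (5,4)@(11, 9): e=[24,36,0] → █  [on edge]
    (8,4)@(17, 9): e=[30,0,30] → ·  [on edge]
    (6,5)@(13, 11): e=[48,12,0] → █  [on edge]
    (7,5)@(15, 11): e=[50,0,10] → ·  [on edge]
  covered (9 px):
    · · · · · · · · · · ·
    · · · · · · · · · · ·
    · · · · · · · · · · ·
    · · · · █ █ █ █ █ · ·
    · · · · · █ █ █ · · ·
    · · · · · · █ · · · ·
T4:
  2·area = 108  (B↔C swapped to make it positive)
  edge (8, 12)→(6, 0): d=(-2,-12) top-left  bias=+0
  edge (6, 0)→(16, 6): d=(10,6) right/bottom  bias=-1
  edge (16, 6)→(8, 12): d=(-8,6) right/bottom  bias=-1
    (3,0)@(7, 1): e=[10,4,94] → █
    (4,0)@(9, 1): e=[34,-8,82] → ·
    (3,1)@(7, 3): e=[6,24,78] → █
    (4,1)@(9, 3): e=[30,12,66] → █
    (5,1)@(11, 3): e=[54,0,54] → ·  [on edge]
    (3,2)@(7, 5): e=[2,44,62] → █
    (5,2)@(11, 5): e=[50,20,38] → █
    (6,2)@(13, 5): e=[74,8,26] → █
    (7,2)@(15, 5): e=[98,-4,14] → ·
    (3,3)@(7, 7): e=[-2,64,46] → ·
    (4,3)@(9, 7): e=[22,52,34] → █
    (7,3)@(15, 7): e=[94,16,-2] → ·
    (10,4)@(21, 9): e=[162,0,-54] → ·  [on edge]
  covered (13 px):
    · · · █ · · · · · · ·
    · · · █ █ · · · · · ·
    · · · █ █ █ █ · · · ·
    · · · · █ █ █ · · · ·
    · · · · █ █ · · · · ·
    · · · · █ · · · · · ·

Z-buffer (winner per pixel, '.' = empty):
  . 1 . 4 . . . 0 0 0 .
  . 1 0 4 2 0 0 0 0 . .
  . 0 0 2 2 2 4 0 . . .
  . 1 0 0 4 4 2 2 3 . .
  . 1 1 0 4 4 3 3 . . .
  . . . . 4 . 3 . . . .

Result: 2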